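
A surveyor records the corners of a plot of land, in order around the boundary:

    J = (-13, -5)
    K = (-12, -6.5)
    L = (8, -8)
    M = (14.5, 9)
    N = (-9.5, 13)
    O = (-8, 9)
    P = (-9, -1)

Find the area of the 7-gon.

387

Apply Gauss's area formula: 2A = Σ (x_i·y_{i+1} − x_{i+1}·y_i), indices taken mod 7.
Σ = (24.5) + (148) + (188) + (274) + (18.5) + (89) + (32) = 774
Area = |Σ|/2 = 387.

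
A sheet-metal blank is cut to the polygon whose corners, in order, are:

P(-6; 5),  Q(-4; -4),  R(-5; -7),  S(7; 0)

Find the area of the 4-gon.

68

Apply the shoelace formula: 2A = Σ (x_i·y_{i+1} − x_{i+1}·y_i), indices taken mod 4.
Σ = (44) + (8) + (49) + (35) = 136
Area = |Σ|/2 = 68.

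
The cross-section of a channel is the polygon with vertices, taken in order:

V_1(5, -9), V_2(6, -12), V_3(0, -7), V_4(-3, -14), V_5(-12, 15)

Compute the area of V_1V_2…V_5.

Apply the surveyor's formula: 2A = Σ (x_i·y_{i+1} − x_{i+1}·y_i), indices taken mod 5.
Cross-terms: -6, -42, -21, -213, 33  ⇒  Σ = -249
Area = |Σ|/2 = 124.5.

124.5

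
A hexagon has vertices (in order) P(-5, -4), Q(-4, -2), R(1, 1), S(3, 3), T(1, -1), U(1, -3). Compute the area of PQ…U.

17.5

P→Q: (-5)(-2) − (-4)(-4) = -6
Q→R: (-4)(1) − (1)(-2) = -2
R→S: (1)(3) − (3)(1) = 0
S→T: (3)(-1) − (1)(3) = -6
T→U: (1)(-3) − (1)(-1) = -2
U→P: (1)(-4) − (-5)(-3) = -19
Σ = -35
Area = |Σ|/2 = 17.5.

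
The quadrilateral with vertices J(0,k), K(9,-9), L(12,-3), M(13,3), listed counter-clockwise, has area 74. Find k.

-2

Write out the shoelace sum; only the two edges meeting at J involve k:
2·Area = [(13·k − 0·3) + (0·(-9) − 9·k)] + 156
       = 4·k + 156 = 148
⇒ k = -2.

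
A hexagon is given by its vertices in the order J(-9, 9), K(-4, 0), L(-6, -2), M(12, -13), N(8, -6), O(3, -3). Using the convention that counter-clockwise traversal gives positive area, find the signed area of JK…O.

86

Apply the shoelace (surveyor's) formula: 2A = Σ (x_i·y_{i+1} − x_{i+1}·y_i), indices taken mod 6.
Σ = (36) + (8) + (102) + (32) + (-6) + (0) = 172
Signed area = Σ/2 = 86 (positive ⇒ counter-clockwise traversal).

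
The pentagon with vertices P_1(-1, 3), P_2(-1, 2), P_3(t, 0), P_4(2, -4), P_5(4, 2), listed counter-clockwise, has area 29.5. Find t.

Write out the shoelace sum; only the two edges meeting at P_3 involve t:
2·Area = [((-1)·0 − t·2) + (t·(-4) − 2·0)] + 35
       = -6·t + 35 = 59
⇒ t = -4.

-4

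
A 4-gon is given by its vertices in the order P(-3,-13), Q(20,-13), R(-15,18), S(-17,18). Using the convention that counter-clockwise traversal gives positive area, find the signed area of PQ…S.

387.5

Σ = (299) + (165) + (36) + (275) = 775
Signed area = Σ/2 = 387.5 (positive ⇒ counter-clockwise traversal).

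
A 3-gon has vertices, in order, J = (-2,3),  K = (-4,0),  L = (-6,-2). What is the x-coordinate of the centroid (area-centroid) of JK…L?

Apply the surveyor's formula. First the cross-terms c_i = x_i·y_{i+1} − x_{i+1}·y_i:
  12, 8, -22  ⇒  2A = -2, A = -1.
Then Σ (x_i + x_{i+1})·c_i = 24, so x̄ = 24 / (6·(-1)) = -4.

-4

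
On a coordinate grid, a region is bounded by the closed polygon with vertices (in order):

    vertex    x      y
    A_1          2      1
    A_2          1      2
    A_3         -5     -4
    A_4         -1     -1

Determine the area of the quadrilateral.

5.5

Apply Gauss's area formula: 2A = Σ (x_i·y_{i+1} − x_{i+1}·y_i), indices taken mod 4.
Σ = (3) + (6) + (1) + (1) = 11
Area = |Σ|/2 = 5.5.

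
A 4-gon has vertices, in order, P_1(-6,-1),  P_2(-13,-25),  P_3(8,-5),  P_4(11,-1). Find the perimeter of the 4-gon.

|P_1P_2| = √((-7)² + (-24)²) = √625 = 25
|P_2P_3| = √((21)² + (20)²) = √841 = 29
|P_3P_4| = √((3)² + (4)²) = √25 = 5
|P_4P_1| = √((-17)² + (0)²) = √289 = 17
Perimeter = 25 + 29 + 5 + 17 = 76.

76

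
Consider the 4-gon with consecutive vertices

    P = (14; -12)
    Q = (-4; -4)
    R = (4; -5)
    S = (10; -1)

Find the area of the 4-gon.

64

Apply the shoelace formula: 2A = Σ (x_i·y_{i+1} − x_{i+1}·y_i), indices taken mod 4.
Σ = (-104) + (36) + (46) + (-106) = -128
Area = |Σ|/2 = 64.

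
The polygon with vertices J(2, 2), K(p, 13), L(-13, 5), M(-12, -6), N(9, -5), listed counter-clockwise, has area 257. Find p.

13

The doubled signed area Σ (x_i y_{i+1} − x_{i+1} y_i) is linear in p.
With p=0 it equals 475; the coefficient of p is 3 (from the two edges through K).
So 3·p + 475 = 2·257 = 514 ⇒ p = 13.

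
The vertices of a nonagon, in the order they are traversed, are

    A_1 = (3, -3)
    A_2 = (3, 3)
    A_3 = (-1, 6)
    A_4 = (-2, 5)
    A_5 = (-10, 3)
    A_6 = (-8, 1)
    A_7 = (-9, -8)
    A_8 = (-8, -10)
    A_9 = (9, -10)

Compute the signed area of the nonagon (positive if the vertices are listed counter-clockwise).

188

Apply the surveyor's formula: 2A = Σ (x_i·y_{i+1} − x_{i+1}·y_i), indices taken mod 9.
Cross-terms: 18, 21, 7, 44, 14, 73, 26, 170, 3  ⇒  Σ = 376
Signed area = Σ/2 = 188 (positive ⇒ counter-clockwise traversal).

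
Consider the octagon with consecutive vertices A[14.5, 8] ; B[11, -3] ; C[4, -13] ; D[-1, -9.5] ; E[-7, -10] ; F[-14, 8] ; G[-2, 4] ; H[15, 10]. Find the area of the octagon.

Cross-terms: -131.5, -131, -51, -56.5, -196, -40, -80, -25  ⇒  Σ = -711
Area = |Σ|/2 = 355.5.

355.5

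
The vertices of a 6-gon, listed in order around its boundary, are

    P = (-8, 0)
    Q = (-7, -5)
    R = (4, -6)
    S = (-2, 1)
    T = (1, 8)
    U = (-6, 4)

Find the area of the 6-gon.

Apply the surveyor's formula: 2A = Σ (x_i·y_{i+1} − x_{i+1}·y_i), indices taken mod 6.
P→Q: (-8)(-5) − (-7)(0) = 40
Q→R: (-7)(-6) − (4)(-5) = 62
R→S: (4)(1) − (-2)(-6) = -8
S→T: (-2)(8) − (1)(1) = -17
T→U: (1)(4) − (-6)(8) = 52
U→P: (-6)(0) − (-8)(4) = 32
Σ = 161
Area = |Σ|/2 = 80.5.

80.5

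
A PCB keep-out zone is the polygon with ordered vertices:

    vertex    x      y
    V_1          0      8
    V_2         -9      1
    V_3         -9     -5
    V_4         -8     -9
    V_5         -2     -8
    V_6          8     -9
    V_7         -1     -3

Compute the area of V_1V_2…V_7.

127

Apply the shoelace formula: 2A = Σ (x_i·y_{i+1} − x_{i+1}·y_i), indices taken mod 7.
Σ = (72) + (54) + (41) + (46) + (82) + (-33) + (-8) = 254
Area = |Σ|/2 = 127.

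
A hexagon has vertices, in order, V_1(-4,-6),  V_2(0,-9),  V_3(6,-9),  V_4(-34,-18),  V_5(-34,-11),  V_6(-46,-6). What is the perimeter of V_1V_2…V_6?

|V_1V_2| = √((4)² + (-3)²) = √25 = 5
|V_2V_3| = √((6)² + (0)²) = √36 = 6
|V_3V_4| = √((-40)² + (-9)²) = √1681 = 41
|V_4V_5| = √((0)² + (7)²) = √49 = 7
|V_5V_6| = √((-12)² + (5)²) = √169 = 13
|V_6V_1| = √((42)² + (0)²) = √1764 = 42
Perimeter = 5 + 6 + 41 + 7 + 13 + 42 = 114.

114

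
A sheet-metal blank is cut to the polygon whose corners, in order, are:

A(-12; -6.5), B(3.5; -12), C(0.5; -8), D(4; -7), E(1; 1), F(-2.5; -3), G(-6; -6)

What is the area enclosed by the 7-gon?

Apply the surveyor's formula: 2A = Σ (x_i·y_{i+1} − x_{i+1}·y_i), indices taken mod 7.
Cross-terms: 166.75, -22, 28.5, 11, -0.5, -3, -33  ⇒  Σ = 147.75
Area = |Σ|/2 = 73.875.

73.875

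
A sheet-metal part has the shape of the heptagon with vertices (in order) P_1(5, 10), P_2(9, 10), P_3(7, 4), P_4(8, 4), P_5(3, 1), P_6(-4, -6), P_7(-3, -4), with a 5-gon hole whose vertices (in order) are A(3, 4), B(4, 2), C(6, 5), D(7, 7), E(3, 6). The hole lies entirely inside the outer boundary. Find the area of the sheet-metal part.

44

Outer boundary:
Apply Gauss's area formula: 2A = Σ (x_i·y_{i+1} − x_{i+1}·y_i), indices taken mod 7.
Σ = (-40) + (-34) + (-4) + (-4) + (-14) + (-2) + (-10) = -108
Area = |Σ|/2 = 54.
Hole:
Apply Gauss's area formula: 2A = Σ (x_i·y_{i+1} − x_{i+1}·y_i), indices taken mod 5.
Cross-terms: -10, 8, 7, 21, -6  ⇒  Σ = 20
Area = |Σ|/2 = 10.
Net area = 54 − 10 = 44.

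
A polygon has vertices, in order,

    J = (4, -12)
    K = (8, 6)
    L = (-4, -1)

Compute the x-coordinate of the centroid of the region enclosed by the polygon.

8/3

Apply the shoelace formula. First the cross-terms c_i = x_i·y_{i+1} − x_{i+1}·y_i:
  120, 16, 52  ⇒  2A = 188, A = 94.
Then Σ (x_i + x_{i+1})·c_i = 1504, so x̄ = 1504 / (6·94) = 8/3.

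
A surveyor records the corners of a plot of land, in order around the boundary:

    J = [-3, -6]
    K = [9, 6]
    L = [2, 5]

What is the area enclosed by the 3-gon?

Cross-terms: 36, 33, 3  ⇒  Σ = 72
Area = |Σ|/2 = 36.

36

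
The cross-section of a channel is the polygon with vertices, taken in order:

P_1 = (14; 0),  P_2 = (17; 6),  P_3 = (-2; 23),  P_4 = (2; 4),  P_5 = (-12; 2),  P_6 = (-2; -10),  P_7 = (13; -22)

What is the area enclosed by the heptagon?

Apply the shoelace formula: 2A = Σ (x_i·y_{i+1} − x_{i+1}·y_i), indices taken mod 7.
P_1→P_2: (14)(6) − (17)(0) = 84
P_2→P_3: (17)(23) − (-2)(6) = 403
P_3→P_4: (-2)(4) − (2)(23) = -54
P_4→P_5: (2)(2) − (-12)(4) = 52
P_5→P_6: (-12)(-10) − (-2)(2) = 124
P_6→P_7: (-2)(-22) − (13)(-10) = 174
P_7→P_1: (13)(0) − (14)(-22) = 308
Σ = 1091
Area = |Σ|/2 = 545.5.

545.5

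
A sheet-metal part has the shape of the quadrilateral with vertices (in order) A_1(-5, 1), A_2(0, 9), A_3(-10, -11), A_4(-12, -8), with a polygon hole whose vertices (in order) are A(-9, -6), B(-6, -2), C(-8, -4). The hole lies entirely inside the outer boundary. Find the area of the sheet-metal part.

Outer boundary:
Σ = (-45) + (90) + (-52) + (-52) = -59
Area = |Σ|/2 = 29.5.
Hole:
Cross-terms: -18, 8, 12  ⇒  Σ = 2
Area = |Σ|/2 = 1.
Net area = 29.5 − 1 = 28.5.

28.5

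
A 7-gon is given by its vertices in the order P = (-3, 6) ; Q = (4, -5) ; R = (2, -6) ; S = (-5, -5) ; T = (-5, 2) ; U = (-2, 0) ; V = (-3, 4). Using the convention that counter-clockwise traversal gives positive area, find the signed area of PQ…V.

Σ = (-9) + (-14) + (-40) + (-35) + (4) + (-8) + (-6) = -108
Signed area = Σ/2 = -54 (negative ⇒ clockwise traversal).

-54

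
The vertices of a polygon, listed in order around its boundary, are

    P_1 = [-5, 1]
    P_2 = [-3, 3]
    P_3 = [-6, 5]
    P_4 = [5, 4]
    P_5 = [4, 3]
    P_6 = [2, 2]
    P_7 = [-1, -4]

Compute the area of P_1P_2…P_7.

Cross-terms: -12, 3, -49, -1, 2, -6, -21  ⇒  Σ = -84
Area = |Σ|/2 = 42.

42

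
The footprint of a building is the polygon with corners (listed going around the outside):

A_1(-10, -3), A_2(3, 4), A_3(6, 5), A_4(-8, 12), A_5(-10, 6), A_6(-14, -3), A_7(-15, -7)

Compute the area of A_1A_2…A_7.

Apply the shoelace formula: 2A = Σ (x_i·y_{i+1} − x_{i+1}·y_i), indices taken mod 7.
Σ = (-31) + (-9) + (112) + (72) + (114) + (53) + (-25) = 286
Area = |Σ|/2 = 143.

143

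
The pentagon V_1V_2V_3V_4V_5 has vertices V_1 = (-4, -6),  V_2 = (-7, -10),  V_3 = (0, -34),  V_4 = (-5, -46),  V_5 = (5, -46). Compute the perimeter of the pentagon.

|V_1V_2| = √((-3)² + (-4)²) = √25 = 5
|V_2V_3| = √((7)² + (-24)²) = √625 = 25
|V_3V_4| = √((-5)² + (-12)²) = √169 = 13
|V_4V_5| = √((10)² + (0)²) = √100 = 10
|V_5V_1| = √((-9)² + (40)²) = √1681 = 41
Perimeter = 5 + 25 + 13 + 10 + 41 = 94.

94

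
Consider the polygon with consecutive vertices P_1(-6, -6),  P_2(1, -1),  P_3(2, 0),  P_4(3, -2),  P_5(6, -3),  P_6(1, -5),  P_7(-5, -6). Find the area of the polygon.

Σ = (12) + (2) + (-4) + (3) + (-27) + (-31) + (-6) = -51
Area = |Σ|/2 = 25.5.

25.5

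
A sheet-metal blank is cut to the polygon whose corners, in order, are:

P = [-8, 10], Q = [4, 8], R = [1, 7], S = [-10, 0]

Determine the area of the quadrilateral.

57

Apply the shoelace (surveyor's) formula: 2A = Σ (x_i·y_{i+1} − x_{i+1}·y_i), indices taken mod 4.
Σ = (-104) + (20) + (70) + (-100) = -114
Area = |Σ|/2 = 57.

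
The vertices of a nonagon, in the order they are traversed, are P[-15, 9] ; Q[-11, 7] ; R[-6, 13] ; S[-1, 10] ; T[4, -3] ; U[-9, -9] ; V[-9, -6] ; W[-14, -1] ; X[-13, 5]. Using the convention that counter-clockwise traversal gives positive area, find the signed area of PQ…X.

-240.5

Apply the surveyor's formula: 2A = Σ (x_i·y_{i+1} − x_{i+1}·y_i), indices taken mod 9.
Σ = (-6) + (-101) + (-47) + (-37) + (-63) + (-27) + (-75) + (-83) + (-42) = -481
Signed area = Σ/2 = -240.5 (negative ⇒ clockwise traversal).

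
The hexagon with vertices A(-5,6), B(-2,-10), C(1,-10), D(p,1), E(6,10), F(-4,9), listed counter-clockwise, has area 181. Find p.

8

The doubled signed area Σ (x_i y_{i+1} − x_{i+1} y_i) is linear in p.
With p=0 it equals 202; the coefficient of p is 20 (from the two edges through D).
So 20·p + 202 = 2·181 = 362 ⇒ p = 8.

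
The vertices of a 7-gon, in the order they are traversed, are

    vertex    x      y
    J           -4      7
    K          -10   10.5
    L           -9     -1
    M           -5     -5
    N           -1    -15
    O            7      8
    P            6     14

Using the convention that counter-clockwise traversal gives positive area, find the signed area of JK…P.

Apply the shoelace (surveyor's) formula: 2A = Σ (x_i·y_{i+1} − x_{i+1}·y_i), indices taken mod 7.
Cross-terms: 28, 104.5, 40, 70, 97, 50, 98  ⇒  Σ = 487.5
Signed area = Σ/2 = 243.75 (positive ⇒ counter-clockwise traversal).

243.75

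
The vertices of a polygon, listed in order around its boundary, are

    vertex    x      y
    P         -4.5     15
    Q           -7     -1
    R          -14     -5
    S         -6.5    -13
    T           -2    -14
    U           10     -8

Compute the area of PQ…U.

307.5

Apply the shoelace (surveyor's) formula: 2A = Σ (x_i·y_{i+1} − x_{i+1}·y_i), indices taken mod 6.
P→Q: (-4.5)(-1) − (-7)(15) = 109.5
Q→R: (-7)(-5) − (-14)(-1) = 21
R→S: (-14)(-13) − (-6.5)(-5) = 149.5
S→T: (-6.5)(-14) − (-2)(-13) = 65
T→U: (-2)(-8) − (10)(-14) = 156
U→P: (10)(15) − (-4.5)(-8) = 114
Σ = 615
Area = |Σ|/2 = 307.5.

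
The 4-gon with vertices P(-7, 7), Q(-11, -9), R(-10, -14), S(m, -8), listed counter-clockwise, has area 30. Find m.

Write out the shoelace sum; only the two edges meeting at S involve m:
2·Area = [((-10)·(-8) − m·(-14)) + (m·7 − (-7)·(-8))] + 204
       = 21·m + 228 = 60
⇒ m = -8.

-8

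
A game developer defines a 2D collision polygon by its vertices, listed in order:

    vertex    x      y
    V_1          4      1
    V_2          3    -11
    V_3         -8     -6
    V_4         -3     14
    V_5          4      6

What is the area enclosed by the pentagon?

188.5

Apply the shoelace formula: 2A = Σ (x_i·y_{i+1} − x_{i+1}·y_i), indices taken mod 5.
V_1→V_2: (4)(-11) − (3)(1) = -47
V_2→V_3: (3)(-6) − (-8)(-11) = -106
V_3→V_4: (-8)(14) − (-3)(-6) = -130
V_4→V_5: (-3)(6) − (4)(14) = -74
V_5→V_1: (4)(1) − (4)(6) = -20
Σ = -377
Area = |Σ|/2 = 188.5.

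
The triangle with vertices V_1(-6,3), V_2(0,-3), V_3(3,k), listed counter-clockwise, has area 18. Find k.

0

Write out the shoelace sum; only the two edges meeting at V_3 involve k:
2·Area = [(0·k − 3·(-3)) + (3·3 − (-6)·k)] + 18
       = 6·k + 36 = 36
⇒ k = 0.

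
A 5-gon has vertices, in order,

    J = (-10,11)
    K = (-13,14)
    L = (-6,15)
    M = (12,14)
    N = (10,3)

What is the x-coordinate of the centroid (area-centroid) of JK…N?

Apply the shoelace formula. First the cross-terms c_i = x_i·y_{i+1} − x_{i+1}·y_i:
  3, -111, -264, -104, 140  ⇒  2A = -336, A = -168.
Then Σ (x_i + x_{i+1})·c_i = -1832, so x̄ = -1832 / (6·(-168)) = 229/126.

229/126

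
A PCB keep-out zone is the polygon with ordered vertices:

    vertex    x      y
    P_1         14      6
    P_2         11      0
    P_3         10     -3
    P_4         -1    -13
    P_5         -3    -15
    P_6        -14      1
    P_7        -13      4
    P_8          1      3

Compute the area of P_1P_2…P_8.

P_1→P_2: (14)(0) − (11)(6) = -66
P_2→P_3: (11)(-3) − (10)(0) = -33
P_3→P_4: (10)(-13) − (-1)(-3) = -133
P_4→P_5: (-1)(-15) − (-3)(-13) = -24
P_5→P_6: (-3)(1) − (-14)(-15) = -213
P_6→P_7: (-14)(4) − (-13)(1) = -43
P_7→P_8: (-13)(3) − (1)(4) = -43
P_8→P_1: (1)(6) − (14)(3) = -36
Σ = -591
Area = |Σ|/2 = 295.5.

295.5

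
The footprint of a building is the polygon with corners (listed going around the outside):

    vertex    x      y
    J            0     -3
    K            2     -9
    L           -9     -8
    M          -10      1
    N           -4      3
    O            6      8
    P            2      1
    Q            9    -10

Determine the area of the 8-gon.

Apply the surveyor's formula: 2A = Σ (x_i·y_{i+1} − x_{i+1}·y_i), indices taken mod 8.
J→K: (0)(-9) − (2)(-3) = 6
K→L: (2)(-8) − (-9)(-9) = -97
L→M: (-9)(1) − (-10)(-8) = -89
M→N: (-10)(3) − (-4)(1) = -26
N→O: (-4)(8) − (6)(3) = -50
O→P: (6)(1) − (2)(8) = -10
P→Q: (2)(-10) − (9)(1) = -29
Q→J: (9)(-3) − (0)(-10) = -27
Σ = -322
Area = |Σ|/2 = 161.

161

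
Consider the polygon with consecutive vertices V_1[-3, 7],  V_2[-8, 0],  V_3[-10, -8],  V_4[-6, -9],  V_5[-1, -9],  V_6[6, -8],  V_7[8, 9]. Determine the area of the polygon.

235

Apply the shoelace (surveyor's) formula: 2A = Σ (x_i·y_{i+1} − x_{i+1}·y_i), indices taken mod 7.
Σ = (56) + (64) + (42) + (45) + (62) + (118) + (83) = 470
Area = |Σ|/2 = 235.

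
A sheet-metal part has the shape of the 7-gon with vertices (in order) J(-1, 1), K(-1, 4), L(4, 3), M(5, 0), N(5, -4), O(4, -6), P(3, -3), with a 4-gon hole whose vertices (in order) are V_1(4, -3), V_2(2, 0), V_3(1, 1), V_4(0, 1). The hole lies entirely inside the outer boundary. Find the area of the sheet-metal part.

30

Outer boundary:
Apply Gauss's area formula: 2A = Σ (x_i·y_{i+1} − x_{i+1}·y_i), indices taken mod 7.
J→K: (-1)(4) − (-1)(1) = -3
K→L: (-1)(3) − (4)(4) = -19
L→M: (4)(0) − (5)(3) = -15
M→N: (5)(-4) − (5)(0) = -20
N→O: (5)(-6) − (4)(-4) = -14
O→P: (4)(-3) − (3)(-6) = 6
P→J: (3)(1) − (-1)(-3) = 0
Σ = -65
Area = |Σ|/2 = 32.5.
Hole:
Σ = (6) + (2) + (1) + (-4) = 5
Area = |Σ|/2 = 2.5.
Net area = 32.5 − 2.5 = 30.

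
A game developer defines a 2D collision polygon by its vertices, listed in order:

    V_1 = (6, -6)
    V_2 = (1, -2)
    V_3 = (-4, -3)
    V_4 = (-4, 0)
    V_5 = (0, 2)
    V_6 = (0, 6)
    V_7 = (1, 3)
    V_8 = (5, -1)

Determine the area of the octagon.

Apply Gauss's area formula: 2A = Σ (x_i·y_{i+1} − x_{i+1}·y_i), indices taken mod 8.
V_1→V_2: (6)(-2) − (1)(-6) = -6
V_2→V_3: (1)(-3) − (-4)(-2) = -11
V_3→V_4: (-4)(0) − (-4)(-3) = -12
V_4→V_5: (-4)(2) − (0)(0) = -8
V_5→V_6: (0)(6) − (0)(2) = 0
V_6→V_7: (0)(3) − (1)(6) = -6
V_7→V_8: (1)(-1) − (5)(3) = -16
V_8→V_1: (5)(-6) − (6)(-1) = -24
Σ = -83
Area = |Σ|/2 = 41.5.

41.5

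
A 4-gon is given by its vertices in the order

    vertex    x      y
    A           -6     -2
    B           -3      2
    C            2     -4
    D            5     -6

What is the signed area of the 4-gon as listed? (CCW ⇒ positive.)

Apply the shoelace (surveyor's) formula: 2A = Σ (x_i·y_{i+1} − x_{i+1}·y_i), indices taken mod 4.
Σ = (-18) + (8) + (8) + (-46) = -48
Signed area = Σ/2 = -24 (negative ⇒ clockwise traversal).

-24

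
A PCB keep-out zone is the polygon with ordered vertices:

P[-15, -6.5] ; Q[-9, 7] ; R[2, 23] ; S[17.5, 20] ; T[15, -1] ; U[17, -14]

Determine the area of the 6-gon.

Cross-terms: -163.5, -221, -362.5, -317.5, -193, -320.5  ⇒  Σ = -1578
Area = |Σ|/2 = 789.

789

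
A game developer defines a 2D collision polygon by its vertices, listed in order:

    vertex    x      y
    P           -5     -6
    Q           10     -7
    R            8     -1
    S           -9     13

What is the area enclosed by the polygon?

177.5

Σ = (95) + (46) + (95) + (119) = 355
Area = |Σ|/2 = 177.5.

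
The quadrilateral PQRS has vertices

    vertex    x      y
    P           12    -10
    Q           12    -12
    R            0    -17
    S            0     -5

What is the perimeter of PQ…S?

|PQ| = √((0)² + (-2)²) = √4 = 2
|QR| = √((-12)² + (-5)²) = √169 = 13
|RS| = √((0)² + (12)²) = √144 = 12
|SP| = √((12)² + (-5)²) = √169 = 13
Perimeter = 2 + 13 + 12 + 13 = 40.

40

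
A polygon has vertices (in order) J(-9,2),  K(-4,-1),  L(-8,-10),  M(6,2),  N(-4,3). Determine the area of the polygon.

69

Cross-terms: 17, 32, 44, 26, 19  ⇒  Σ = 138
Area = |Σ|/2 = 69.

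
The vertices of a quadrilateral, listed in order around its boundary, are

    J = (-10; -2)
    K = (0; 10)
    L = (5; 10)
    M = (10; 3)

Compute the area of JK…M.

112.5

Cross-terms: -100, -50, -85, 10  ⇒  Σ = -225
Area = |Σ|/2 = 112.5.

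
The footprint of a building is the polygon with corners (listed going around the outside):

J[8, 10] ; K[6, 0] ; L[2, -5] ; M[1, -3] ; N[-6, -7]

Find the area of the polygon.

60

Σ = (-60) + (-30) + (-1) + (-25) + (-4) = -120
Area = |Σ|/2 = 60.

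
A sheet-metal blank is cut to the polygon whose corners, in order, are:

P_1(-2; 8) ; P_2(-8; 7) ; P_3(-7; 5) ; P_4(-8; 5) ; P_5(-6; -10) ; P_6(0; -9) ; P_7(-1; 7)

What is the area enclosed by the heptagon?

Σ = (50) + (9) + (5) + (110) + (54) + (-9) + (6) = 225
Area = |Σ|/2 = 112.5.

112.5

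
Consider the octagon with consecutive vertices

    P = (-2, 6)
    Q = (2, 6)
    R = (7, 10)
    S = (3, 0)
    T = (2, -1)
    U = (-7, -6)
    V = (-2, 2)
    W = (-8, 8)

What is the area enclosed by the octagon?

Apply the shoelace (surveyor's) formula: 2A = Σ (x_i·y_{i+1} − x_{i+1}·y_i), indices taken mod 8.
P→Q: (-2)(6) − (2)(6) = -24
Q→R: (2)(10) − (7)(6) = -22
R→S: (7)(0) − (3)(10) = -30
S→T: (3)(-1) − (2)(0) = -3
T→U: (2)(-6) − (-7)(-1) = -19
U→V: (-7)(2) − (-2)(-6) = -26
V→W: (-2)(8) − (-8)(2) = 0
W→P: (-8)(6) − (-2)(8) = -32
Σ = -156
Area = |Σ|/2 = 78.

78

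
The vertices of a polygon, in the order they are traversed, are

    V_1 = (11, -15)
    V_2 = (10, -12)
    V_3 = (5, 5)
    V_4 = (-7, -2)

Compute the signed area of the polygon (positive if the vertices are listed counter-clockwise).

140

Cross-terms: 18, 110, 25, 127  ⇒  Σ = 280
Signed area = Σ/2 = 140 (positive ⇒ counter-clockwise traversal).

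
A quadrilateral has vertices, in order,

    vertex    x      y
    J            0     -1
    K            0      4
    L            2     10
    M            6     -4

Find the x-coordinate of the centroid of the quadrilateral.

Apply the shoelace formula. First the cross-terms c_i = x_i·y_{i+1} − x_{i+1}·y_i:
  0, -8, -68, -6  ⇒  2A = -82, A = -41.
Then Σ (x_i + x_{i+1})·c_i = -596, so x̄ = -596 / (6·(-41)) = 298/123.

298/123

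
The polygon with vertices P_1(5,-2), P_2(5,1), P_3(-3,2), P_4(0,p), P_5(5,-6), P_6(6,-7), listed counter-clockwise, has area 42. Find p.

-4

Write out the shoelace sum; only the two edges meeting at P_4 involve p:
2·Area = [((-3)·p − 0·2) + (0·(-6) − 5·p)] + 52
       = -8·p + 52 = 84
⇒ p = -4.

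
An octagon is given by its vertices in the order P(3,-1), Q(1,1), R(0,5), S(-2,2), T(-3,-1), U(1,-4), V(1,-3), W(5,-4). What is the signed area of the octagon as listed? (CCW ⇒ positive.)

29.5

Apply the surveyor's formula: 2A = Σ (x_i·y_{i+1} − x_{i+1}·y_i), indices taken mod 8.
Σ = (4) + (5) + (10) + (8) + (13) + (1) + (11) + (7) = 59
Signed area = Σ/2 = 29.5 (positive ⇒ counter-clockwise traversal).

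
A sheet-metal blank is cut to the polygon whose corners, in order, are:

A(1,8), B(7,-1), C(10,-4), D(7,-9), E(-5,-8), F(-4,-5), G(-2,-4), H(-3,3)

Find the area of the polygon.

Apply the shoelace (surveyor's) formula: 2A = Σ (x_i·y_{i+1} − x_{i+1}·y_i), indices taken mod 8.
Σ = (-57) + (-18) + (-62) + (-101) + (-7) + (6) + (-18) + (-27) = -284
Area = |Σ|/2 = 142.

142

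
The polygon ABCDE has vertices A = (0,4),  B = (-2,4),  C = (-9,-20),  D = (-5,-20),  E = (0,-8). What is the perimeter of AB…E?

56

|AB| = √((-2)² + (0)²) = √4 = 2
|BC| = √((-7)² + (-24)²) = √625 = 25
|CD| = √((4)² + (0)²) = √16 = 4
|DE| = √((5)² + (12)²) = √169 = 13
|EA| = √((0)² + (12)²) = √144 = 12
Perimeter = 2 + 25 + 4 + 13 + 12 = 56.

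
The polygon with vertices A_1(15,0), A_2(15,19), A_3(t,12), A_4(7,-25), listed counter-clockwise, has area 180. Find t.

9

Write out the shoelace sum; only the two edges meeting at A_3 involve t:
2·Area = [(15·12 − t·19) + (t·(-25) − 7·12)] + 660
       = -44·t + 756 = 360
⇒ t = 9.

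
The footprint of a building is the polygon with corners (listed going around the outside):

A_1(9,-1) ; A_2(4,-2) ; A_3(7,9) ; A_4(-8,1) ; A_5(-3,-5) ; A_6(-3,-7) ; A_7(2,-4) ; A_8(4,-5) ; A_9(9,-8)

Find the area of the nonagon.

Apply Gauss's area formula: 2A = Σ (x_i·y_{i+1} − x_{i+1}·y_i), indices taken mod 9.
Cross-terms: -14, 50, 79, 43, 6, 26, 6, 13, 63  ⇒  Σ = 272
Area = |Σ|/2 = 136.

136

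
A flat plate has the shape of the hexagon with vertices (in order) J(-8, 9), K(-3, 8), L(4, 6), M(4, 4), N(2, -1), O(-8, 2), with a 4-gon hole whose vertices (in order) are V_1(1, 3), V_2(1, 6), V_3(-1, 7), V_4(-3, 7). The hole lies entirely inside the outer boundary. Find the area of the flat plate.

Outer boundary:
Σ = (-37) + (-50) + (-8) + (-12) + (-4) + (-56) = -167
Area = |Σ|/2 = 83.5.
Hole:
Apply the shoelace formula: 2A = Σ (x_i·y_{i+1} − x_{i+1}·y_i), indices taken mod 4.
V_1→V_2: (1)(6) − (1)(3) = 3
V_2→V_3: (1)(7) − (-1)(6) = 13
V_3→V_4: (-1)(7) − (-3)(7) = 14
V_4→V_1: (-3)(3) − (1)(7) = -16
Σ = 14
Area = |Σ|/2 = 7.
Net area = 83.5 − 7 = 76.5.

76.5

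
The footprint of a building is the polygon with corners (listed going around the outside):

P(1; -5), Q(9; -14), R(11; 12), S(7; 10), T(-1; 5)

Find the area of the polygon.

Apply the shoelace (surveyor's) formula: 2A = Σ (x_i·y_{i+1} − x_{i+1}·y_i), indices taken mod 5.
Σ = (31) + (262) + (26) + (45) + (0) = 364
Area = |Σ|/2 = 182.

182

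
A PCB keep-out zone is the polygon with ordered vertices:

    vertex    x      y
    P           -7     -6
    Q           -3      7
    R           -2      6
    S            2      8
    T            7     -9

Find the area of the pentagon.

139

Apply the shoelace (surveyor's) formula: 2A = Σ (x_i·y_{i+1} − x_{i+1}·y_i), indices taken mod 5.
Σ = (-67) + (-4) + (-28) + (-74) + (-105) = -278
Area = |Σ|/2 = 139.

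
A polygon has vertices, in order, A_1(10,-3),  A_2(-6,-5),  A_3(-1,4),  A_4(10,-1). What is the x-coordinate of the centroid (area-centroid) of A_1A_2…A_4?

205/117

Apply the shoelace formula. First the cross-terms c_i = x_i·y_{i+1} − x_{i+1}·y_i:
  -68, -29, -39, -20  ⇒  2A = -156, A = -78.
Then Σ (x_i + x_{i+1})·c_i = -820, so x̄ = -820 / (6·(-78)) = 205/117.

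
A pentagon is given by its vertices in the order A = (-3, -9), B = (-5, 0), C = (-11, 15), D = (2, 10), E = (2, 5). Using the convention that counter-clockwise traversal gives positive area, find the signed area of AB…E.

Σ = (-45) + (-75) + (-140) + (-10) + (-3) = -273
Signed area = Σ/2 = -136.5 (negative ⇒ clockwise traversal).

-136.5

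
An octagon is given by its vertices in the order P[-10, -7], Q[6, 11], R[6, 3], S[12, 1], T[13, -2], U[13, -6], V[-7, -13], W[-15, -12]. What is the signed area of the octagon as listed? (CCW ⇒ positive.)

Apply the shoelace formula: 2A = Σ (x_i·y_{i+1} − x_{i+1}·y_i), indices taken mod 8.
P→Q: (-10)(11) − (6)(-7) = -68
Q→R: (6)(3) − (6)(11) = -48
R→S: (6)(1) − (12)(3) = -30
S→T: (12)(-2) − (13)(1) = -37
T→U: (13)(-6) − (13)(-2) = -52
U→V: (13)(-13) − (-7)(-6) = -211
V→W: (-7)(-12) − (-15)(-13) = -111
W→P: (-15)(-7) − (-10)(-12) = -15
Σ = -572
Signed area = Σ/2 = -286 (negative ⇒ clockwise traversal).

-286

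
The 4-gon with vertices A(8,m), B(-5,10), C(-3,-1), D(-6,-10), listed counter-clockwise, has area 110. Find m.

-1

The doubled signed area Σ (x_i y_{i+1} − x_{i+1} y_i) is linear in m.
With m=0 it equals 219; the coefficient of m is -1 (from the two edges through A).
So -1·m + 219 = 2·110 = 220 ⇒ m = -1.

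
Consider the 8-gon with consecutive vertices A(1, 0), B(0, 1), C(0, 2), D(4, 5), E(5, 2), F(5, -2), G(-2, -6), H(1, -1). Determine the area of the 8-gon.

Apply the surveyor's formula: 2A = Σ (x_i·y_{i+1} − x_{i+1}·y_i), indices taken mod 8.
Σ = (1) + (0) + (-8) + (-17) + (-20) + (-34) + (8) + (1) = -69
Area = |Σ|/2 = 34.5.

34.5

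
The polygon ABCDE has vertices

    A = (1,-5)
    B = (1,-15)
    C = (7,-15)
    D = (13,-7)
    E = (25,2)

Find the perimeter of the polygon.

|AB| = √((0)² + (-10)²) = √100 = 10
|BC| = √((6)² + (0)²) = √36 = 6
|CD| = √((6)² + (8)²) = √100 = 10
|DE| = √((12)² + (9)²) = √225 = 15
|EA| = √((-24)² + (-7)²) = √625 = 25
Perimeter = 10 + 6 + 10 + 15 + 25 = 66.

66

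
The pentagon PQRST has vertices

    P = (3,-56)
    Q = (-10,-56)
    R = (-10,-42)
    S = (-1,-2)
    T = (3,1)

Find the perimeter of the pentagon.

|PQ| = √((-13)² + (0)²) = √169 = 13
|QR| = √((0)² + (14)²) = √196 = 14
|RS| = √((9)² + (40)²) = √1681 = 41
|ST| = √((4)² + (3)²) = √25 = 5
|TP| = √((0)² + (-57)²) = √3249 = 57
Perimeter = 13 + 14 + 41 + 5 + 57 = 130.

130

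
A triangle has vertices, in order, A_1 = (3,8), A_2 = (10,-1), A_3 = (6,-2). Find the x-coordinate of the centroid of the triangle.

19/3

Apply Gauss's area formula. First the cross-terms c_i = x_i·y_{i+1} − x_{i+1}·y_i:
  -83, -14, 54  ⇒  2A = -43, A = -21.5.
Then Σ (x_i + x_{i+1})·c_i = -817, so x̄ = -817 / (6·(-21.5)) = 19/3.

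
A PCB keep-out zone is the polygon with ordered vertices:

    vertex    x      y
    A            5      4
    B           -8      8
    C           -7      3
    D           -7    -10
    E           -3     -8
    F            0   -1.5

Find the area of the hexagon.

Cross-terms: 72, 32, 91, 26, 4.5, 7.5  ⇒  Σ = 233
Area = |Σ|/2 = 116.5.

116.5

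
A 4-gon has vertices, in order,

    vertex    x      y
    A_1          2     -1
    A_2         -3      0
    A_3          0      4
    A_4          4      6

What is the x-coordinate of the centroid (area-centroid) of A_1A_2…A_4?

Apply the shoelace formula. First the cross-terms c_i = x_i·y_{i+1} − x_{i+1}·y_i:
  -3, -12, -16, -16  ⇒  2A = -47, A = -23.5.
Then Σ (x_i + x_{i+1})·c_i = -121, so x̄ = -121 / (6·(-23.5)) = 121/141.

121/141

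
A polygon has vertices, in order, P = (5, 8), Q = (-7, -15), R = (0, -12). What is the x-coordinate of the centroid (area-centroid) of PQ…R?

-2/3

Apply Gauss's area formula. First the cross-terms c_i = x_i·y_{i+1} − x_{i+1}·y_i:
  -19, 84, 60  ⇒  2A = 125, A = 62.5.
Then Σ (x_i + x_{i+1})·c_i = -250, so x̄ = -250 / (6·62.5) = -2/3.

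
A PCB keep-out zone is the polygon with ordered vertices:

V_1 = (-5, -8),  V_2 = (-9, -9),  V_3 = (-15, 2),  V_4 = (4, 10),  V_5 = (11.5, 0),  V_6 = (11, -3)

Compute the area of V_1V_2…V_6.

Σ = (-27) + (-153) + (-158) + (-115) + (-34.5) + (-103) = -590.5
Area = |Σ|/2 = 295.25.

295.25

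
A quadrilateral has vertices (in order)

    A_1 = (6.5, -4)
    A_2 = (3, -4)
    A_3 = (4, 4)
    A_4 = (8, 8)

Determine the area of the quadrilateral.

35

A_1→A_2: (6.5)(-4) − (3)(-4) = -14
A_2→A_3: (3)(4) − (4)(-4) = 28
A_3→A_4: (4)(8) − (8)(4) = 0
A_4→A_1: (8)(-4) − (6.5)(8) = -84
Σ = -70
Area = |Σ|/2 = 35.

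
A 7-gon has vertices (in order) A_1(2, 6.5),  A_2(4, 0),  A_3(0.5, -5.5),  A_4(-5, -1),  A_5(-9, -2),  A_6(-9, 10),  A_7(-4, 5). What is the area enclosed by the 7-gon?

112

Apply the surveyor's formula: 2A = Σ (x_i·y_{i+1} − x_{i+1}·y_i), indices taken mod 7.
Σ = (-26) + (-22) + (-28) + (1) + (-108) + (-5) + (-36) = -224
Area = |Σ|/2 = 112.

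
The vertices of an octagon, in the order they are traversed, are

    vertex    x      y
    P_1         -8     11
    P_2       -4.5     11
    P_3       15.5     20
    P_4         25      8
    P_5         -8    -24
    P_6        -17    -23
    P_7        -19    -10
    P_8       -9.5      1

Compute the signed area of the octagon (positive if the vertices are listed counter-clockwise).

-956.25

Apply the surveyor's formula: 2A = Σ (x_i·y_{i+1} − x_{i+1}·y_i), indices taken mod 8.
Σ = (-38.5) + (-260.5) + (-376) + (-536) + (-224) + (-267) + (-114) + (-96.5) = -1912.5
Signed area = Σ/2 = -956.25 (negative ⇒ clockwise traversal).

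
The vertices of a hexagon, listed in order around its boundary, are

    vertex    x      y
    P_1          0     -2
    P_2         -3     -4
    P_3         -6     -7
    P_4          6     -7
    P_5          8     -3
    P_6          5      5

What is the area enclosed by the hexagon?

79

Σ = (-6) + (-3) + (84) + (38) + (55) + (-10) = 158
Area = |Σ|/2 = 79.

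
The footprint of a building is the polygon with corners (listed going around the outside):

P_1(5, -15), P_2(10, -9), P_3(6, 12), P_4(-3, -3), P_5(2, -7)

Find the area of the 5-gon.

Apply the shoelace (surveyor's) formula: 2A = Σ (x_i·y_{i+1} − x_{i+1}·y_i), indices taken mod 5.
Σ = (105) + (174) + (18) + (27) + (5) = 329
Area = |Σ|/2 = 164.5.

164.5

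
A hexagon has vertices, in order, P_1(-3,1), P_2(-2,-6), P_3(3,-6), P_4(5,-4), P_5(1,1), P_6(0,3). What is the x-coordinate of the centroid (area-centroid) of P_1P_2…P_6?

Apply the shoelace formula. First the cross-terms c_i = x_i·y_{i+1} − x_{i+1}·y_i:
  20, 30, 18, 9, 3, 9  ⇒  2A = 89, A = 44.5.
Then Σ (x_i + x_{i+1})·c_i = 104, so x̄ = 104 / (6·44.5) = 104/267.

104/267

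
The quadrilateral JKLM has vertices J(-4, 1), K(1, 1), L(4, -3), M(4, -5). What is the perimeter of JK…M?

22

|JK| = √((5)² + (0)²) = √25 = 5
|KL| = √((3)² + (-4)²) = √25 = 5
|LM| = √((0)² + (-2)²) = √4 = 2
|MJ| = √((-8)² + (6)²) = √100 = 10
Perimeter = 5 + 5 + 2 + 10 = 22.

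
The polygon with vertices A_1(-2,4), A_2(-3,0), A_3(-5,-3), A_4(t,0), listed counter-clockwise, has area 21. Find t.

Write out the shoelace sum; only the two edges meeting at A_4 involve t:
2·Area = [((-5)·0 − t·(-3)) + (t·4 − (-2)·0)] + 21
       = 7·t + 21 = 42
⇒ t = 3.

3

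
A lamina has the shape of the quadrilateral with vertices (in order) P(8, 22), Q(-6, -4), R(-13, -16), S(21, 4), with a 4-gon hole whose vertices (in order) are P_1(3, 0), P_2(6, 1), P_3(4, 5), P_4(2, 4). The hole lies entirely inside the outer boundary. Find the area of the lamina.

Outer boundary:
Apply the shoelace (surveyor's) formula: 2A = Σ (x_i·y_{i+1} − x_{i+1}·y_i), indices taken mod 4.
P→Q: (8)(-4) − (-6)(22) = 100
Q→R: (-6)(-16) − (-13)(-4) = 44
R→S: (-13)(4) − (21)(-16) = 284
S→P: (21)(22) − (8)(4) = 430
Σ = 858
Area = |Σ|/2 = 429.
Hole:
Apply the shoelace (surveyor's) formula: 2A = Σ (x_i·y_{i+1} − x_{i+1}·y_i), indices taken mod 4.
Σ = (3) + (26) + (6) + (-12) = 23
Area = |Σ|/2 = 11.5.
Net area = 429 − 11.5 = 417.5.

417.5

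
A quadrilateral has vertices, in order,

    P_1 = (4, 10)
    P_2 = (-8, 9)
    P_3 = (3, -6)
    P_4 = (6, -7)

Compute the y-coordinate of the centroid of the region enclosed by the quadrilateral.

146/45

Apply the surveyor's formula. First the cross-terms c_i = x_i·y_{i+1} − x_{i+1}·y_i:
  116, 21, 15, 88  ⇒  2A = 240, A = 120.
Then Σ (y_i + y_{i+1})·c_i = 2336, so ȳ = 2336 / (6·120) = 146/45.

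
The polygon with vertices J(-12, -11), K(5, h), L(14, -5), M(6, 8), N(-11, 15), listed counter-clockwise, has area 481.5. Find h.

-12

The doubled signed area Σ (x_i y_{i+1} − x_{i+1} y_i) is linear in h.
With h=0 it equals 651; the coefficient of h is -26 (from the two edges through K).
So -26·h + 651 = 2·481.5 = 963 ⇒ h = -12.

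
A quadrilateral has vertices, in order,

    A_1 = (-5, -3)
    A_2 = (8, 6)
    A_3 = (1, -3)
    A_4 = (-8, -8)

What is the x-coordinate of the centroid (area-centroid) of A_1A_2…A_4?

Apply the shoelace formula. First the cross-terms c_i = x_i·y_{i+1} − x_{i+1}·y_i:
  -6, -30, -32, -16  ⇒  2A = -84, A = -42.
Then Σ (x_i + x_{i+1})·c_i = 144, so x̄ = 144 / (6·(-42)) = -4/7.

-4/7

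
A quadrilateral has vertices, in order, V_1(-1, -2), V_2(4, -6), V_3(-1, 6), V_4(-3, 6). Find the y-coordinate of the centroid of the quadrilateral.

10/21

Apply the surveyor's formula. First the cross-terms c_i = x_i·y_{i+1} − x_{i+1}·y_i:
  14, 18, 12, 12  ⇒  2A = 56, A = 28.
Then Σ (y_i + y_{i+1})·c_i = 80, so ȳ = 80 / (6·28) = 10/21.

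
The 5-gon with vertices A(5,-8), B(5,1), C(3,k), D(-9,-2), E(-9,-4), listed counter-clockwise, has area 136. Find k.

The doubled signed area Σ (x_i y_{i+1} − x_{i+1} y_i) is linear in k.
With k=0 it equals 146; the coefficient of k is 14 (from the two edges through C).
So 14·k + 146 = 2·136 = 272 ⇒ k = 9.

9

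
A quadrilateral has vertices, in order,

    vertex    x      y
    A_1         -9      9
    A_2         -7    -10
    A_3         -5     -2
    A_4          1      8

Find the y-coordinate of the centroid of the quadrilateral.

2.975

Apply Gauss's area formula. First the cross-terms c_i = x_i·y_{i+1} − x_{i+1}·y_i:
  153, -36, -38, 81  ⇒  2A = 160, A = 80.
Then Σ (y_i + y_{i+1})·c_i = 1428, so ȳ = 1428 / (6·80) = 2.975.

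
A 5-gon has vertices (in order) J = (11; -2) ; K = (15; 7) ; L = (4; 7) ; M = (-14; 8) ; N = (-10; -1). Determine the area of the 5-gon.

Apply Gauss's area formula: 2A = Σ (x_i·y_{i+1} − x_{i+1}·y_i), indices taken mod 5.
Σ = (107) + (77) + (130) + (94) + (31) = 439
Area = |Σ|/2 = 219.5.

219.5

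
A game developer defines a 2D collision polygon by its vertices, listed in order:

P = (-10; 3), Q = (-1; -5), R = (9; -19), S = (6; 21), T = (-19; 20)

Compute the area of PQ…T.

541

Apply Gauss's area formula: 2A = Σ (x_i·y_{i+1} − x_{i+1}·y_i), indices taken mod 5.
Σ = (53) + (64) + (303) + (519) + (143) = 1082
Area = |Σ|/2 = 541.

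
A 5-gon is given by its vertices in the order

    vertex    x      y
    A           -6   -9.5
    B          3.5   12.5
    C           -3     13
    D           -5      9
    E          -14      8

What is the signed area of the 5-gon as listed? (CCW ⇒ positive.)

173.125

Apply the shoelace (surveyor's) formula: 2A = Σ (x_i·y_{i+1} − x_{i+1}·y_i), indices taken mod 5.
Σ = (-41.75) + (83) + (38) + (86) + (181) = 346.25
Signed area = Σ/2 = 173.125 (positive ⇒ counter-clockwise traversal).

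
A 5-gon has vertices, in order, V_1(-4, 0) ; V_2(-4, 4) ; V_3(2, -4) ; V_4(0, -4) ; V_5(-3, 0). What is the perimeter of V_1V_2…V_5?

|V_1V_2| = √((0)² + (4)²) = √16 = 4
|V_2V_3| = √((6)² + (-8)²) = √100 = 10
|V_3V_4| = √((-2)² + (0)²) = √4 = 2
|V_4V_5| = √((-3)² + (4)²) = √25 = 5
|V_5V_1| = √((-1)² + (0)²) = √1 = 1
Perimeter = 4 + 10 + 2 + 5 + 1 = 22.

22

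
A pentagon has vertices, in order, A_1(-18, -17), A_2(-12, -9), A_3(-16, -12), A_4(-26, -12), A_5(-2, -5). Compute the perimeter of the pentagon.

|A_1A_2| = √((6)² + (8)²) = √100 = 10
|A_2A_3| = √((-4)² + (-3)²) = √25 = 5
|A_3A_4| = √((-10)² + (0)²) = √100 = 10
|A_4A_5| = √((24)² + (7)²) = √625 = 25
|A_5A_1| = √((-16)² + (-12)²) = √400 = 20
Perimeter = 10 + 5 + 10 + 25 + 20 = 70.

70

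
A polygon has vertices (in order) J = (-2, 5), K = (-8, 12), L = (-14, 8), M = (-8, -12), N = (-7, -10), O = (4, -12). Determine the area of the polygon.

Apply the shoelace (surveyor's) formula: 2A = Σ (x_i·y_{i+1} − x_{i+1}·y_i), indices taken mod 6.
Cross-terms: 16, 104, 232, -4, 124, -4  ⇒  Σ = 468
Area = |Σ|/2 = 234.

234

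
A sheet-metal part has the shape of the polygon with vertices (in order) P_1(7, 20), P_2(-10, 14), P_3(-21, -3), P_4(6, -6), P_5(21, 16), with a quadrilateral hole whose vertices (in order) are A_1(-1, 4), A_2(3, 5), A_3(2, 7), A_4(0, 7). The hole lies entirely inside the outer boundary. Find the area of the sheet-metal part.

Outer boundary:
P_1→P_2: (7)(14) − (-10)(20) = 298
P_2→P_3: (-10)(-3) − (-21)(14) = 324
P_3→P_4: (-21)(-6) − (6)(-3) = 144
P_4→P_5: (6)(16) − (21)(-6) = 222
P_5→P_1: (21)(20) − (7)(16) = 308
Σ = 1296
Area = |Σ|/2 = 648.
Hole:
Cross-terms: -17, 11, 14, 7  ⇒  Σ = 15
Area = |Σ|/2 = 7.5.
Net area = 648 − 7.5 = 640.5.

640.5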